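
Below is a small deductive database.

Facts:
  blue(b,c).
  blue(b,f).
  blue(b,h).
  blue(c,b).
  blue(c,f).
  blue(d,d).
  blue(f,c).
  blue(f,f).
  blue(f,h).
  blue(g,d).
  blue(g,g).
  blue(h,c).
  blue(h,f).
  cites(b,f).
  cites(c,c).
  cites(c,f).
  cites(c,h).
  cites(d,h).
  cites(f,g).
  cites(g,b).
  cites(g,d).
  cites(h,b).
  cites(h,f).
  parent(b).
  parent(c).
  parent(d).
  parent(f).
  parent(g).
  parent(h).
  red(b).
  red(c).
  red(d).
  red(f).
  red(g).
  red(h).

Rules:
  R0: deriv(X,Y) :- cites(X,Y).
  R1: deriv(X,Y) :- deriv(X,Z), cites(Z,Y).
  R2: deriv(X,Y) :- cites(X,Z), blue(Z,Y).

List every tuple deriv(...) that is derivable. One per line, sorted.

deriv(b,b)
deriv(b,c)
deriv(b,d)
deriv(b,f)
deriv(b,g)
deriv(b,h)
deriv(c,b)
deriv(c,c)
deriv(c,d)
deriv(c,f)
deriv(c,g)
deriv(c,h)
deriv(d,b)
deriv(d,c)
deriv(d,d)
deriv(d,f)
deriv(d,g)
deriv(d,h)
deriv(f,b)
deriv(f,d)
deriv(f,f)
deriv(f,g)
deriv(f,h)
deriv(g,b)
deriv(g,c)
deriv(g,d)
deriv(g,f)
deriv(g,g)
deriv(g,h)
deriv(h,b)
deriv(h,c)
deriv(h,d)
deriv(h,f)
deriv(h,g)
deriv(h,h)

round 1: derive deriv(b,f) via R0 from cites(b,f)
round 1: derive deriv(c,c) via R0 from cites(c,c)
round 1: derive deriv(c,f) via R0 from cites(c,f)
round 1: derive deriv(c,h) via R0 from cites(c,h)
round 1: derive deriv(d,h) via R0 from cites(d,h)
round 1: derive deriv(f,g) via R0 from cites(f,g)
round 1: derive deriv(g,b) via R0 from cites(g,b)
round 1: derive deriv(g,d) via R0 from cites(g,d)
round 1: derive deriv(h,b) via R0 from cites(h,b)
round 1: derive deriv(h,f) via R0 from cites(h,f)
round 1: derive deriv(b,c) via R2 from cites(b,f), blue(f,c)
round 1: derive deriv(b,h) via R2 from cites(b,f), blue(f,h)
round 1: derive deriv(c,b) via R2 from cites(c,c), blue(c,b)
round 1: derive deriv(d,c) via R2 from cites(d,h), blue(h,c)
round 1: derive deriv(d,f) via R2 from cites(d,h), blue(h,f)
round 1: derive deriv(f,d) via R2 from cites(f,g), blue(g,d)
round 1: derive deriv(g,c) via R2 from cites(g,b), blue(b,c)
round 1: derive deriv(g,f) via R2 from cites(g,b), blue(b,f)
round 1: derive deriv(g,h) via R2 from cites(g,b), blue(b,h)
round 1: derive deriv(h,c) via R2 from cites(h,b), blue(b,c)
round 1: derive deriv(h,h) via R2 from cites(h,b), blue(b,h)
round 2: derive deriv(b,b) via R1 from deriv(b,h), cites(h,b)
round 2: derive deriv(b,g) via R1 from deriv(b,f), cites(f,g)
round 2: derive deriv(c,g) via R1 from deriv(c,f), cites(f,g)
round 2: derive deriv(d,b) via R1 from deriv(d,h), cites(h,b)
round 2: derive deriv(d,g) via R1 from deriv(d,f), cites(f,g)
round 2: derive deriv(f,b) via R1 from deriv(f,g), cites(g,b)
round 2: derive deriv(f,h) via R1 from deriv(f,d), cites(d,h)
round 2: derive deriv(g,g) via R1 from deriv(g,f), cites(f,g)
round 2: derive deriv(h,g) via R1 from deriv(h,f), cites(f,g)
round 3: derive deriv(b,d) via R1 from deriv(b,g), cites(g,d)
round 3: derive deriv(c,d) via R1 from deriv(c,g), cites(g,d)
round 3: derive deriv(d,d) via R1 from deriv(d,g), cites(g,d)
round 3: derive deriv(f,f) via R1 from deriv(f,b), cites(b,f)
round 3: derive deriv(h,d) via R1 from deriv(h,g), cites(g,d)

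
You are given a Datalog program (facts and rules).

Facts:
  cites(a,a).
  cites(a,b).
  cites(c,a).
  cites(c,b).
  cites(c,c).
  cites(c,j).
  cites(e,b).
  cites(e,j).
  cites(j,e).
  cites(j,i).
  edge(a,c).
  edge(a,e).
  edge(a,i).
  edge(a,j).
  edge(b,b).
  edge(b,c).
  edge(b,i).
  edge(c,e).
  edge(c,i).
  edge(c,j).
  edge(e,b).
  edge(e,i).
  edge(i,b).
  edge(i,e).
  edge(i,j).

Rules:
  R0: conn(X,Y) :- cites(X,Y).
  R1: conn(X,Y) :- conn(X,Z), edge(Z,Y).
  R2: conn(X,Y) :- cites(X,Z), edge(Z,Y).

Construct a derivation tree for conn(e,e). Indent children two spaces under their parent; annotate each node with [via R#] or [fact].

round 1: derive conn(a,a) via R0 from cites(a,a)
round 1: derive conn(a,b) via R0 from cites(a,b)
round 1: derive conn(c,a) via R0 from cites(c,a)
round 1: derive conn(c,b) via R0 from cites(c,b)
round 1: derive conn(c,c) via R0 from cites(c,c)
round 1: derive conn(c,j) via R0 from cites(c,j)
round 1: derive conn(e,b) via R0 from cites(e,b)
round 1: derive conn(e,j) via R0 from cites(e,j)
round 1: derive conn(j,e) via R0 from cites(j,e)
round 1: derive conn(j,i) via R0 from cites(j,i)
round 1: derive conn(a,c) via R2 from cites(a,a), edge(a,c)
round 1: derive conn(a,e) via R2 from cites(a,a), edge(a,e)
round 1: derive conn(a,i) via R2 from cites(a,a), edge(a,i)
round 1: derive conn(a,j) via R2 from cites(a,a), edge(a,j)
round 1: derive conn(c,e) via R2 from cites(c,a), edge(a,e)
round 1: derive conn(c,i) via R2 from cites(c,a), edge(a,i)
round 1: derive conn(e,c) via R2 from cites(e,b), edge(b,c)
round 1: derive conn(e,i) via R2 from cites(e,b), edge(b,i)
round 1: derive conn(j,b) via R2 from cites(j,e), edge(e,b)
round 1: derive conn(j,j) via R2 from cites(j,i), edge(i,j)
round 2: derive conn(e,e) via R1 from conn(e,c), edge(c,e)
round 2: derive conn(j,c) via R1 from conn(j,b), edge(b,c)

conn(e,e)  [via R1]
  conn(e,c)  [via R2]
    cites(e,b)  [fact]
    edge(b,c)  [fact]
  edge(c,e)  [fact]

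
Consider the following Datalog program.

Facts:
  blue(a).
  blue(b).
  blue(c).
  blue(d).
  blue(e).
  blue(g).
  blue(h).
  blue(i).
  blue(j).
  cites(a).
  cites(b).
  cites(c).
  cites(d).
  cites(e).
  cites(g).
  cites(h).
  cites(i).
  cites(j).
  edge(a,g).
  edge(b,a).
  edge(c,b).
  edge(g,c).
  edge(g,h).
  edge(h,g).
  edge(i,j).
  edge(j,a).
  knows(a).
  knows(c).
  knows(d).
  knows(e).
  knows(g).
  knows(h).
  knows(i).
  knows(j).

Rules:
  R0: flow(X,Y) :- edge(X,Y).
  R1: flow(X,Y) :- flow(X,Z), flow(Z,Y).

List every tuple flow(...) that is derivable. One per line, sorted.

round 1: derive flow(a,g) via R0 from edge(a,g)
round 1: derive flow(b,a) via R0 from edge(b,a)
round 1: derive flow(c,b) via R0 from edge(c,b)
round 1: derive flow(g,c) via R0 from edge(g,c)
round 1: derive flow(g,h) via R0 from edge(g,h)
round 1: derive flow(h,g) via R0 from edge(h,g)
round 1: derive flow(i,j) via R0 from edge(i,j)
round 1: derive flow(j,a) via R0 from edge(j,a)
round 2: derive flow(a,c) via R1 from flow(a,g), flow(g,c)
round 2: derive flow(a,h) via R1 from flow(a,g), flow(g,h)
round 2: derive flow(b,g) via R1 from flow(b,a), flow(a,g)
round 2: derive flow(c,a) via R1 from flow(c,b), flow(b,a)
round 2: derive flow(g,b) via R1 from flow(g,c), flow(c,b)
round 2: derive flow(g,g) via R1 from flow(g,h), flow(h,g)
round 2: derive flow(h,c) via R1 from flow(h,g), flow(g,c)
round 2: derive flow(h,h) via R1 from flow(h,g), flow(g,h)
round 2: derive flow(i,a) via R1 from flow(i,j), flow(j,a)
round 2: derive flow(j,g) via R1 from flow(j,a), flow(a,g)
round 3: derive flow(a,a) via R1 from flow(a,c), flow(c,a)
round 3: derive flow(a,b) via R1 from flow(a,c), flow(c,b)
round 3: derive flow(b,b) via R1 from flow(b,g), flow(g,b)
round 3: derive flow(b,c) via R1 from flow(b,a), flow(a,c)
round 3: derive flow(b,h) via R1 from flow(b,a), flow(a,h)
round 3: derive flow(c,c) via R1 from flow(c,a), flow(a,c)
round 3: derive flow(c,g) via R1 from flow(c,a), flow(a,g)
round 3: derive flow(c,h) via R1 from flow(c,a), flow(a,h)
round 3: derive flow(g,a) via R1 from flow(g,b), flow(b,a)
round 3: derive flow(h,a) via R1 from flow(h,c), flow(c,a)
round 3: derive flow(h,b) via R1 from flow(h,c), flow(c,b)
round 3: derive flow(i,c) via R1 from flow(i,a), flow(a,c)
round 3: derive flow(i,g) via R1 from flow(i,a), flow(a,g)
round 3: derive flow(i,h) via R1 from flow(i,a), flow(a,h)
round 3: derive flow(j,b) via R1 from flow(j,g), flow(g,b)
round 3: derive flow(j,c) via R1 from flow(j,a), flow(a,c)
round 3: derive flow(j,h) via R1 from flow(j,a), flow(a,h)
round 4: derive flow(i,b) via R1 from flow(i,a), flow(a,b)

flow(a,a)
flow(a,b)
flow(a,c)
flow(a,g)
flow(a,h)
flow(b,a)
flow(b,b)
flow(b,c)
flow(b,g)
flow(b,h)
flow(c,a)
flow(c,b)
flow(c,c)
flow(c,g)
flow(c,h)
flow(g,a)
flow(g,b)
flow(g,c)
flow(g,g)
flow(g,h)
flow(h,a)
flow(h,b)
flow(h,c)
flow(h,g)
flow(h,h)
flow(i,a)
flow(i,b)
flow(i,c)
flow(i,g)
flow(i,h)
flow(i,j)
flow(j,a)
flow(j,b)
flow(j,c)
flow(j,g)
flow(j,h)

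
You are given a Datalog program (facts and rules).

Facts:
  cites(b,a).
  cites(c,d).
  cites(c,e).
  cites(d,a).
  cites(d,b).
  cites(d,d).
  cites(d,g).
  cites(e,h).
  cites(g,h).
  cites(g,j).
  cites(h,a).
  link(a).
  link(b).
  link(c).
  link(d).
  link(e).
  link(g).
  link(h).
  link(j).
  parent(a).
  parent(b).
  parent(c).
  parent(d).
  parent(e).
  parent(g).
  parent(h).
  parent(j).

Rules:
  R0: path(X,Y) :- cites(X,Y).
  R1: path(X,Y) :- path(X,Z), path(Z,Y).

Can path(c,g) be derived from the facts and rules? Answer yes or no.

round 1: derive path(b,a) via R0 from cites(b,a)
round 1: derive path(c,d) via R0 from cites(c,d)
round 1: derive path(c,e) via R0 from cites(c,e)
round 1: derive path(d,a) via R0 from cites(d,a)
round 1: derive path(d,b) via R0 from cites(d,b)
round 1: derive path(d,d) via R0 from cites(d,d)
round 1: derive path(d,g) via R0 from cites(d,g)
round 1: derive path(e,h) via R0 from cites(e,h)
round 1: derive path(g,h) via R0 from cites(g,h)
round 1: derive path(g,j) via R0 from cites(g,j)
round 1: derive path(h,a) via R0 from cites(h,a)
round 2: derive path(c,a) via R1 from path(c,d), path(d,a)
round 2: derive path(c,b) via R1 from path(c,d), path(d,b)
round 2: derive path(c,g) via R1 from path(c,d), path(d,g)
round 2: derive path(c,h) via R1 from path(c,e), path(e,h)
round 2: derive path(d,h) via R1 from path(d,g), path(g,h)
round 2: derive path(d,j) via R1 from path(d,g), path(g,j)
round 2: derive path(e,a) via R1 from path(e,h), path(h,a)
round 2: derive path(g,a) via R1 from path(g,h), path(h,a)
round 3: derive path(c,j) via R1 from path(c,d), path(d,j)

yes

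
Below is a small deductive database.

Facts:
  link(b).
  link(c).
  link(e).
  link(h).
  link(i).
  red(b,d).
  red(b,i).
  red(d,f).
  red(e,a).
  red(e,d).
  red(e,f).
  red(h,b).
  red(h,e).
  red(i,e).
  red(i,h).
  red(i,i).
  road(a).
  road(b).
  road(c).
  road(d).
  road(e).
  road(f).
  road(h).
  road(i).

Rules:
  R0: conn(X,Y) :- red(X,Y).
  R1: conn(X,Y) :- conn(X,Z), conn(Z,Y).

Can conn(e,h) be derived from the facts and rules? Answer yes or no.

round 1: derive conn(b,d) via R0 from red(b,d)
round 1: derive conn(b,i) via R0 from red(b,i)
round 1: derive conn(d,f) via R0 from red(d,f)
round 1: derive conn(e,a) via R0 from red(e,a)
round 1: derive conn(e,d) via R0 from red(e,d)
round 1: derive conn(e,f) via R0 from red(e,f)
round 1: derive conn(h,b) via R0 from red(h,b)
round 1: derive conn(h,e) via R0 from red(h,e)
round 1: derive conn(i,e) via R0 from red(i,e)
round 1: derive conn(i,h) via R0 from red(i,h)
round 1: derive conn(i,i) via R0 from red(i,i)
round 2: derive conn(b,e) via R1 from conn(b,i), conn(i,e)
round 2: derive conn(b,f) via R1 from conn(b,d), conn(d,f)
round 2: derive conn(b,h) via R1 from conn(b,i), conn(i,h)
round 2: derive conn(h,a) via R1 from conn(h,e), conn(e,a)
round 2: derive conn(h,d) via R1 from conn(h,b), conn(b,d)
round 2: derive conn(h,f) via R1 from conn(h,e), conn(e,f)
round 2: derive conn(h,i) via R1 from conn(h,b), conn(b,i)
round 2: derive conn(i,a) via R1 from conn(i,e), conn(e,a)
round 2: derive conn(i,b) via R1 from conn(i,h), conn(h,b)
round 2: derive conn(i,d) via R1 from conn(i,e), conn(e,d)
round 2: derive conn(i,f) via R1 from conn(i,e), conn(e,f)
round 3: derive conn(b,a) via R1 from conn(b,e), conn(e,a)
round 3: derive conn(b,b) via R1 from conn(b,h), conn(h,b)
round 3: derive conn(h,h) via R1 from conn(h,b), conn(b,h)

no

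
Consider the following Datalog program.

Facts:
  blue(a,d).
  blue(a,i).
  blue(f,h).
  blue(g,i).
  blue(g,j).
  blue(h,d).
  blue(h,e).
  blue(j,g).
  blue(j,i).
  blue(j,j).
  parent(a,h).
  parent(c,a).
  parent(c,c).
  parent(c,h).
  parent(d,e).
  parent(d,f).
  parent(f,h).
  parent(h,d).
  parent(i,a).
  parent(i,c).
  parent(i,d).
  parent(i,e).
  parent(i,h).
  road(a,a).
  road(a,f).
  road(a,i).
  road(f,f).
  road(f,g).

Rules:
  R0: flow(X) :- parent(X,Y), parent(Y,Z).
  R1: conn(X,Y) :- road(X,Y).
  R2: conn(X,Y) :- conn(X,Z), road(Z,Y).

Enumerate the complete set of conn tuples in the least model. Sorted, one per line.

conn(a,a)
conn(a,f)
conn(a,g)
conn(a,i)
conn(f,f)
conn(f,g)

round 1: derive conn(a,a) via R1 from road(a,a)
round 1: derive conn(a,f) via R1 from road(a,f)
round 1: derive conn(a,i) via R1 from road(a,i)
round 1: derive conn(f,f) via R1 from road(f,f)
round 1: derive conn(f,g) via R1 from road(f,g)
round 2: derive conn(a,g) via R2 from conn(a,f), road(f,g)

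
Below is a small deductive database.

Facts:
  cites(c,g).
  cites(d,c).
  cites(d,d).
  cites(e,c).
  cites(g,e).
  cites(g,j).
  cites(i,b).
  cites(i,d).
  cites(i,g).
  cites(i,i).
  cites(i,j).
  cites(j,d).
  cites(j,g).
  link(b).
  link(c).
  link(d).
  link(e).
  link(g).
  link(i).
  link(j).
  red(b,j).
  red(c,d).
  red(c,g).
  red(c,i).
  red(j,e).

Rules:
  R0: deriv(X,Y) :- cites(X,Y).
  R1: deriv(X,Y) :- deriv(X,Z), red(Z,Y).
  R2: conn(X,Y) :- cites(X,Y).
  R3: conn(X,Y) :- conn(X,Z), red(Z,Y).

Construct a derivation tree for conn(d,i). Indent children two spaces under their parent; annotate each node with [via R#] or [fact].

conn(d,i)  [via R3]
  conn(d,c)  [via R2]
    cites(d,c)  [fact]
  red(c,i)  [fact]

round 1: derive conn(c,g) via R2 from cites(c,g)
round 1: derive conn(d,c) via R2 from cites(d,c)
round 1: derive conn(d,d) via R2 from cites(d,d)
round 1: derive conn(e,c) via R2 from cites(e,c)
round 1: derive conn(g,e) via R2 from cites(g,e)
round 1: derive conn(g,j) via R2 from cites(g,j)
round 1: derive conn(i,b) via R2 from cites(i,b)
round 1: derive conn(i,d) via R2 from cites(i,d)
round 1: derive conn(i,g) via R2 from cites(i,g)
round 1: derive conn(i,i) via R2 from cites(i,i)
round 1: derive conn(i,j) via R2 from cites(i,j)
round 1: derive conn(j,d) via R2 from cites(j,d)
round 1: derive conn(j,g) via R2 from cites(j,g)
round 2: derive conn(d,g) via R3 from conn(d,c), red(c,g)
round 2: derive conn(d,i) via R3 from conn(d,c), red(c,i)
round 2: derive conn(e,d) via R3 from conn(e,c), red(c,d)
round 2: derive conn(e,g) via R3 from conn(e,c), red(c,g)
round 2: derive conn(e,i) via R3 from conn(e,c), red(c,i)
round 2: derive conn(i,e) via R3 from conn(i,j), red(j,e)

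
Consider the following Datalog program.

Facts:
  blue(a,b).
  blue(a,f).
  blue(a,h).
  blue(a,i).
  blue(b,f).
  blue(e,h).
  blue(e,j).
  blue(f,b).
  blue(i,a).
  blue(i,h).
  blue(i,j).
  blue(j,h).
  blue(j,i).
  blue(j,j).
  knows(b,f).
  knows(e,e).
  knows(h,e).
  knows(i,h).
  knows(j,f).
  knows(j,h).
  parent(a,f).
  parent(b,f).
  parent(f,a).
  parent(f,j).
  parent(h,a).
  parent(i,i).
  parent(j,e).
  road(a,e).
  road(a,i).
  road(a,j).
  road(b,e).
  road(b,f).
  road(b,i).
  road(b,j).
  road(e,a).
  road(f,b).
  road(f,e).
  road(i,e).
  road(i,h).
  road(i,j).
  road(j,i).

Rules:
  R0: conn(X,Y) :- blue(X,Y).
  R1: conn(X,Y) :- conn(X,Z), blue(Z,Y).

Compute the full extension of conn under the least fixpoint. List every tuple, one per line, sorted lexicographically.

round 1: derive conn(a,b) via R0 from blue(a,b)
round 1: derive conn(a,f) via R0 from blue(a,f)
round 1: derive conn(a,h) via R0 from blue(a,h)
round 1: derive conn(a,i) via R0 from blue(a,i)
round 1: derive conn(b,f) via R0 from blue(b,f)
round 1: derive conn(e,h) via R0 from blue(e,h)
round 1: derive conn(e,j) via R0 from blue(e,j)
round 1: derive conn(f,b) via R0 from blue(f,b)
round 1: derive conn(i,a) via R0 from blue(i,a)
round 1: derive conn(i,h) via R0 from blue(i,h)
round 1: derive conn(i,j) via R0 from blue(i,j)
round 1: derive conn(j,h) via R0 from blue(j,h)
round 1: derive conn(j,i) via R0 from blue(j,i)
round 1: derive conn(j,j) via R0 from blue(j,j)
round 2: derive conn(a,a) via R1 from conn(a,i), blue(i,a)
round 2: derive conn(a,j) via R1 from conn(a,i), blue(i,j)
round 2: derive conn(b,b) via R1 from conn(b,f), blue(f,b)
round 2: derive conn(e,i) via R1 from conn(e,j), blue(j,i)
round 2: derive conn(f,f) via R1 from conn(f,b), blue(b,f)
round 2: derive conn(i,b) via R1 from conn(i,a), blue(a,b)
round 2: derive conn(i,f) via R1 from conn(i,a), blue(a,f)
round 2: derive conn(i,i) via R1 from conn(i,a), blue(a,i)
round 2: derive conn(j,a) via R1 from conn(j,i), blue(i,a)
round 3: derive conn(e,a) via R1 from conn(e,i), blue(i,a)
round 3: derive conn(j,b) via R1 from conn(j,a), blue(a,b)
round 3: derive conn(j,f) via R1 from conn(j,a), blue(a,f)
round 4: derive conn(e,b) via R1 from conn(e,a), blue(a,b)
round 4: derive conn(e,f) via R1 from conn(e,a), blue(a,f)

conn(a,a)
conn(a,b)
conn(a,f)
conn(a,h)
conn(a,i)
conn(a,j)
conn(b,b)
conn(b,f)
conn(e,a)
conn(e,b)
conn(e,f)
conn(e,h)
conn(e,i)
conn(e,j)
conn(f,b)
conn(f,f)
conn(i,a)
conn(i,b)
conn(i,f)
conn(i,h)
conn(i,i)
conn(i,j)
conn(j,a)
conn(j,b)
conn(j,f)
conn(j,h)
conn(j,i)
conn(j,j)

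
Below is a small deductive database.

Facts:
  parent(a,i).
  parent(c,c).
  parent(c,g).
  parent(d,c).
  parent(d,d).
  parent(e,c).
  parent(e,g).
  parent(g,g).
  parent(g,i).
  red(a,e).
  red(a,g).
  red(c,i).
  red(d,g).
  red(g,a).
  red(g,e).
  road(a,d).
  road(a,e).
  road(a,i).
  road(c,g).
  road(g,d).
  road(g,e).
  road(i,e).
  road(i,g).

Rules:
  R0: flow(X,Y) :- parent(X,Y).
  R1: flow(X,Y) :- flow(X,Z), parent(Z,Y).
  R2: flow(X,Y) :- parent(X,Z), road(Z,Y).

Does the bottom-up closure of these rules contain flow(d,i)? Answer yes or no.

round 1: derive flow(a,i) via R0 from parent(a,i)
round 1: derive flow(c,c) via R0 from parent(c,c)
round 1: derive flow(c,g) via R0 from parent(c,g)
round 1: derive flow(d,c) via R0 from parent(d,c)
round 1: derive flow(d,d) via R0 from parent(d,d)
round 1: derive flow(e,c) via R0 from parent(e,c)
round 1: derive flow(e,g) via R0 from parent(e,g)
round 1: derive flow(g,g) via R0 from parent(g,g)
round 1: derive flow(g,i) via R0 from parent(g,i)
round 1: derive flow(a,e) via R2 from parent(a,i), road(i,e)
round 1: derive flow(a,g) via R2 from parent(a,i), road(i,g)
round 1: derive flow(c,d) via R2 from parent(c,g), road(g,d)
round 1: derive flow(c,e) via R2 from parent(c,g), road(g,e)
round 1: derive flow(d,g) via R2 from parent(d,c), road(c,g)
round 1: derive flow(e,d) via R2 from parent(e,g), road(g,d)
round 1: derive flow(e,e) via R2 from parent(e,g), road(g,e)
round 1: derive flow(g,d) via R2 from parent(g,g), road(g,d)
round 1: derive flow(g,e) via R2 from parent(g,g), road(g,e)
round 2: derive flow(a,c) via R1 from flow(a,e), parent(e,c)
round 2: derive flow(c,i) via R1 from flow(c,g), parent(g,i)
round 2: derive flow(d,i) via R1 from flow(d,g), parent(g,i)
round 2: derive flow(e,i) via R1 from flow(e,g), parent(g,i)
round 2: derive flow(g,c) via R1 from flow(g,d), parent(d,c)

yes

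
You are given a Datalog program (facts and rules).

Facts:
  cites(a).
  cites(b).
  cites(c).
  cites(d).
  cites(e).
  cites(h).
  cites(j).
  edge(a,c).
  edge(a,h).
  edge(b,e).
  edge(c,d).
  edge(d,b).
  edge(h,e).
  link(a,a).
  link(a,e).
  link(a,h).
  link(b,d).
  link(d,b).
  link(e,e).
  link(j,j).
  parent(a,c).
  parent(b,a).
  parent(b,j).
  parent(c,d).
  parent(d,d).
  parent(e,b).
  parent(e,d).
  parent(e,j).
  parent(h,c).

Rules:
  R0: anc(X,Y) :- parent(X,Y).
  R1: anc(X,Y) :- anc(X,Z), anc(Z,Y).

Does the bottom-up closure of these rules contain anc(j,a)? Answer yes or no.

round 1: derive anc(a,c) via R0 from parent(a,c)
round 1: derive anc(b,a) via R0 from parent(b,a)
round 1: derive anc(b,j) via R0 from parent(b,j)
round 1: derive anc(c,d) via R0 from parent(c,d)
round 1: derive anc(d,d) via R0 from parent(d,d)
round 1: derive anc(e,b) via R0 from parent(e,b)
round 1: derive anc(e,d) via R0 from parent(e,d)
round 1: derive anc(e,j) via R0 from parent(e,j)
round 1: derive anc(h,c) via R0 from parent(h,c)
round 2: derive anc(a,d) via R1 from anc(a,c), anc(c,d)
round 2: derive anc(b,c) via R1 from anc(b,a), anc(a,c)
round 2: derive anc(e,a) via R1 from anc(e,b), anc(b,a)
round 2: derive anc(h,d) via R1 from anc(h,c), anc(c,d)
round 3: derive anc(b,d) via R1 from anc(b,a), anc(a,d)
round 3: derive anc(e,c) via R1 from anc(e,a), anc(a,c)

no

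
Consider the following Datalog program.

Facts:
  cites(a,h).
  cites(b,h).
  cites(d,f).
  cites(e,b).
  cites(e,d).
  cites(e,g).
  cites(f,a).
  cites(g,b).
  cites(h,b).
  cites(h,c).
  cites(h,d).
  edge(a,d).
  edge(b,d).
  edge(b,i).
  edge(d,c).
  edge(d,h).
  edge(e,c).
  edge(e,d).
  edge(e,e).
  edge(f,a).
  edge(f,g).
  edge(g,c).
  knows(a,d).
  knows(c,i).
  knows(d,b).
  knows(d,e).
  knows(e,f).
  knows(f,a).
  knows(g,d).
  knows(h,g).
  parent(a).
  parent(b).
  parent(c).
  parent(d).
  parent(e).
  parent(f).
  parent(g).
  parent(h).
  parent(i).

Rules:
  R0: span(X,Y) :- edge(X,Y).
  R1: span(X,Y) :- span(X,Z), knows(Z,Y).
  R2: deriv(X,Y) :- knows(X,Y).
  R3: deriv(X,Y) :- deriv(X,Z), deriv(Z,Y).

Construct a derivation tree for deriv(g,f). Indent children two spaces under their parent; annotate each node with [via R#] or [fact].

round 1: derive deriv(a,d) via R2 from knows(a,d)
round 1: derive deriv(c,i) via R2 from knows(c,i)
round 1: derive deriv(d,b) via R2 from knows(d,b)
round 1: derive deriv(d,e) via R2 from knows(d,e)
round 1: derive deriv(e,f) via R2 from knows(e,f)
round 1: derive deriv(f,a) via R2 from knows(f,a)
round 1: derive deriv(g,d) via R2 from knows(g,d)
round 1: derive deriv(h,g) via R2 from knows(h,g)
round 2: derive deriv(a,b) via R3 from deriv(a,d), deriv(d,b)
round 2: derive deriv(a,e) via R3 from deriv(a,d), deriv(d,e)
round 2: derive deriv(d,f) via R3 from deriv(d,e), deriv(e,f)
round 2: derive deriv(e,a) via R3 from deriv(e,f), deriv(f,a)
round 2: derive deriv(f,d) via R3 from deriv(f,a), deriv(a,d)
round 2: derive deriv(g,b) via R3 from deriv(g,d), deriv(d,b)
round 2: derive deriv(g,e) via R3 from deriv(g,d), deriv(d,e)
round 2: derive deriv(h,d) via R3 from deriv(h,g), deriv(g,d)
round 3: derive deriv(a,a) via R3 from deriv(a,e), deriv(e,a)
round 3: derive deriv(a,f) via R3 from deriv(a,d), deriv(d,f)
round 3: derive deriv(d,a) via R3 from deriv(d,e), deriv(e,a)
round 3: derive deriv(d,d) via R3 from deriv(d,f), deriv(f,d)
round 3: derive deriv(e,b) via R3 from deriv(e,a), deriv(a,b)
round 3: derive deriv(e,d) via R3 from deriv(e,a), deriv(a,d)
round 3: derive deriv(e,e) via R3 from deriv(e,a), deriv(a,e)
round 3: derive deriv(f,b) via R3 from deriv(f,a), deriv(a,b)
round 3: derive deriv(f,e) via R3 from deriv(f,a), deriv(a,e)
round 3: derive deriv(f,f) via R3 from deriv(f,d), deriv(d,f)
round 3: derive deriv(g,a) via R3 from deriv(g,e), deriv(e,a)
round 3: derive deriv(g,f) via R3 from deriv(g,d), deriv(d,f)
round 3: derive deriv(h,b) via R3 from deriv(h,d), deriv(d,b)
round 3: derive deriv(h,e) via R3 from deriv(h,d), deriv(d,e)
round 3: derive deriv(h,f) via R3 from deriv(h,d), deriv(d,f)
round 4: derive deriv(h,a) via R3 from deriv(h,d), deriv(d,a)

deriv(g,f)  [via R3]
  deriv(g,d)  [via R2]
    knows(g,d)  [fact]
  deriv(d,f)  [via R3]
    deriv(d,e)  [via R2]
      knows(d,e)  [fact]
    deriv(e,f)  [via R2]
      knows(e,f)  [fact]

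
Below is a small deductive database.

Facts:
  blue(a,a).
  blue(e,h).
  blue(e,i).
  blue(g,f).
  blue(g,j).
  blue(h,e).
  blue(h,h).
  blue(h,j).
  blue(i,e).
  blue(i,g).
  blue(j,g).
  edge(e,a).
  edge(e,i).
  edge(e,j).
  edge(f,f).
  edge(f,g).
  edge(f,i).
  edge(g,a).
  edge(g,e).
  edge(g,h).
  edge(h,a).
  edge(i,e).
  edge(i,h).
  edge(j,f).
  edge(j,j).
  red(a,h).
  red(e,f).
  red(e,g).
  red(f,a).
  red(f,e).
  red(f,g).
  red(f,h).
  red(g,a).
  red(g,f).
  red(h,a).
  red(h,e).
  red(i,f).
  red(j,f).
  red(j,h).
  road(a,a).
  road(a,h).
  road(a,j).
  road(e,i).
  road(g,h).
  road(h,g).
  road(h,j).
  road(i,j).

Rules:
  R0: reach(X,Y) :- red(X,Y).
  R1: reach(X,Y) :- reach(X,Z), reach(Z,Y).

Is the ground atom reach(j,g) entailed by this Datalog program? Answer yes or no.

round 1: derive reach(a,h) via R0 from red(a,h)
round 1: derive reach(e,f) via R0 from red(e,f)
round 1: derive reach(e,g) via R0 from red(e,g)
round 1: derive reach(f,a) via R0 from red(f,a)
round 1: derive reach(f,e) via R0 from red(f,e)
round 1: derive reach(f,g) via R0 from red(f,g)
round 1: derive reach(f,h) via R0 from red(f,h)
round 1: derive reach(g,a) via R0 from red(g,a)
round 1: derive reach(g,f) via R0 from red(g,f)
round 1: derive reach(h,a) via R0 from red(h,a)
round 1: derive reach(h,e) via R0 from red(h,e)
round 1: derive reach(i,f) via R0 from red(i,f)
round 1: derive reach(j,f) via R0 from red(j,f)
round 1: derive reach(j,h) via R0 from red(j,h)
round 2: derive reach(a,a) via R1 from reach(a,h), reach(h,a)
round 2: derive reach(a,e) via R1 from reach(a,h), reach(h,e)
round 2: derive reach(e,a) via R1 from reach(e,f), reach(f,a)
round 2: derive reach(e,e) via R1 from reach(e,f), reach(f,e)
round 2: derive reach(e,h) via R1 from reach(e,f), reach(f,h)
round 2: derive reach(f,f) via R1 from reach(f,e), reach(e,f)
round 2: derive reach(g,e) via R1 from reach(g,f), reach(f,e)
round 2: derive reach(g,g) via R1 from reach(g,f), reach(f,g)
round 2: derive reach(g,h) via R1 from reach(g,a), reach(a,h)
round 2: derive reach(h,f) via R1 from reach(h,e), reach(e,f)
round 2: derive reach(h,g) via R1 from reach(h,e), reach(e,g)
round 2: derive reach(h,h) via R1 from reach(h,a), reach(a,h)
round 2: derive reach(i,a) via R1 from reach(i,f), reach(f,a)
round 2: derive reach(i,e) via R1 from reach(i,f), reach(f,e)
round 2: derive reach(i,g) via R1 from reach(i,f), reach(f,g)
round 2: derive reach(i,h) via R1 from reach(i,f), reach(f,h)
round 2: derive reach(j,a) via R1 from reach(j,f), reach(f,a)
round 2: derive reach(j,e) via R1 from reach(j,f), reach(f,e)
round 2: derive reach(j,g) via R1 from reach(j,f), reach(f,g)
round 3: derive reach(a,f) via R1 from reach(a,e), reach(e,f)
round 3: derive reach(a,g) via R1 from reach(a,e), reach(e,g)

yes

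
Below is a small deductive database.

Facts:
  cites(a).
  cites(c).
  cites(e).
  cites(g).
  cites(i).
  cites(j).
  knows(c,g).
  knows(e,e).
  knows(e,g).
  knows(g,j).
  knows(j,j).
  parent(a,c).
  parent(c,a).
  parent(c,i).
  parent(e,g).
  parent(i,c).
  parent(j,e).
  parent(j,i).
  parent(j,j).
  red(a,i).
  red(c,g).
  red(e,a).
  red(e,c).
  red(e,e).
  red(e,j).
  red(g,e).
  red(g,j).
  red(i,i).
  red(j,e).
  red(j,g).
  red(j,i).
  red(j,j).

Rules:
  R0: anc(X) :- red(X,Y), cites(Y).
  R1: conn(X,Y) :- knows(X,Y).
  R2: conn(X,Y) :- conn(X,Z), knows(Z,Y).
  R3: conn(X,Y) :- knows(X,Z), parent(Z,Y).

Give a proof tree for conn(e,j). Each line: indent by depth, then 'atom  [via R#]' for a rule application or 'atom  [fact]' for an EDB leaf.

conn(e,j)  [via R2]
  conn(e,g)  [via R1]
    knows(e,g)  [fact]
  knows(g,j)  [fact]

round 1: derive conn(c,g) via R1 from knows(c,g)
round 1: derive conn(e,e) via R1 from knows(e,e)
round 1: derive conn(e,g) via R1 from knows(e,g)
round 1: derive conn(g,j) via R1 from knows(g,j)
round 1: derive conn(j,j) via R1 from knows(j,j)
round 1: derive conn(g,e) via R3 from knows(g,j), parent(j,e)
round 1: derive conn(g,i) via R3 from knows(g,j), parent(j,i)
round 1: derive conn(j,e) via R3 from knows(j,j), parent(j,e)
round 1: derive conn(j,i) via R3 from knows(j,j), parent(j,i)
round 2: derive conn(c,j) via R2 from conn(c,g), knows(g,j)
round 2: derive conn(e,j) via R2 from conn(e,g), knows(g,j)
round 2: derive conn(g,g) via R2 from conn(g,e), knows(e,g)
round 2: derive conn(j,g) via R2 from conn(j,e), knows(e,g)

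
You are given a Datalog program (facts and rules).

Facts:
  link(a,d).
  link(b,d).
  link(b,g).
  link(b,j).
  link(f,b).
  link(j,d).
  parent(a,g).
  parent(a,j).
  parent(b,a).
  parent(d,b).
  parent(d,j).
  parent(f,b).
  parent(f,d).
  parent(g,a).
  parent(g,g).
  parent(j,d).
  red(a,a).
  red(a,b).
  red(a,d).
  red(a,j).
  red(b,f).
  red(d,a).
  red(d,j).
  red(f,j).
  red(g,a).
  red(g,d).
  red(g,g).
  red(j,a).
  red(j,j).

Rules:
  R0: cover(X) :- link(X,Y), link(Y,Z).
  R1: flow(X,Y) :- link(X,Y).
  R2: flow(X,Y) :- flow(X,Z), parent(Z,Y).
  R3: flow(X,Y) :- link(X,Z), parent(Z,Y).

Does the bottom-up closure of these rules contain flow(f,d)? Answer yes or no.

yes

round 1: derive flow(a,d) via R1 from link(a,d)
round 1: derive flow(b,d) via R1 from link(b,d)
round 1: derive flow(b,g) via R1 from link(b,g)
round 1: derive flow(b,j) via R1 from link(b,j)
round 1: derive flow(f,b) via R1 from link(f,b)
round 1: derive flow(j,d) via R1 from link(j,d)
round 1: derive flow(a,b) via R3 from link(a,d), parent(d,b)
round 1: derive flow(a,j) via R3 from link(a,d), parent(d,j)
round 1: derive flow(b,a) via R3 from link(b,g), parent(g,a)
round 1: derive flow(b,b) via R3 from link(b,d), parent(d,b)
round 1: derive flow(f,a) via R3 from link(f,b), parent(b,a)
round 1: derive flow(j,b) via R3 from link(j,d), parent(d,b)
round 1: derive flow(j,j) via R3 from link(j,d), parent(d,j)
round 2: derive flow(a,a) via R2 from flow(a,b), parent(b,a)
round 2: derive flow(f,g) via R2 from flow(f,a), parent(a,g)
round 2: derive flow(f,j) via R2 from flow(f,a), parent(a,j)
round 2: derive flow(j,a) via R2 from flow(j,b), parent(b,a)
round 3: derive flow(a,g) via R2 from flow(a,a), parent(a,g)
round 3: derive flow(f,d) via R2 from flow(f,j), parent(j,d)
round 3: derive flow(j,g) via R2 from flow(j,a), parent(a,g)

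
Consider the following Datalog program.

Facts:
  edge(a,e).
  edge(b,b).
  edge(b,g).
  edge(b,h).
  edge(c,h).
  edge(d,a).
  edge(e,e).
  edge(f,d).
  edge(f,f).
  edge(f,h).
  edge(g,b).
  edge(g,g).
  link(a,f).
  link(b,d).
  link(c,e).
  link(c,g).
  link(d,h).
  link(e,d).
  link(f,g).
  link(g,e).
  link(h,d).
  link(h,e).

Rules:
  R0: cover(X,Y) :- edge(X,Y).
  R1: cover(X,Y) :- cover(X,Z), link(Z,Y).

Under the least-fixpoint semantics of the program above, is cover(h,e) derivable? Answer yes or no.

no

round 1: derive cover(a,e) via R0 from edge(a,e)
round 1: derive cover(b,b) via R0 from edge(b,b)
round 1: derive cover(b,g) via R0 from edge(b,g)
round 1: derive cover(b,h) via R0 from edge(b,h)
round 1: derive cover(c,h) via R0 from edge(c,h)
round 1: derive cover(d,a) via R0 from edge(d,a)
round 1: derive cover(e,e) via R0 from edge(e,e)
round 1: derive cover(f,d) via R0 from edge(f,d)
round 1: derive cover(f,f) via R0 from edge(f,f)
round 1: derive cover(f,h) via R0 from edge(f,h)
round 1: derive cover(g,b) via R0 from edge(g,b)
round 1: derive cover(g,g) via R0 from edge(g,g)
round 2: derive cover(a,d) via R1 from cover(a,e), link(e,d)
round 2: derive cover(b,d) via R1 from cover(b,b), link(b,d)
round 2: derive cover(b,e) via R1 from cover(b,g), link(g,e)
round 2: derive cover(c,d) via R1 from cover(c,h), link(h,d)
round 2: derive cover(c,e) via R1 from cover(c,h), link(h,e)
round 2: derive cover(d,f) via R1 from cover(d,a), link(a,f)
round 2: derive cover(e,d) via R1 from cover(e,e), link(e,d)
round 2: derive cover(f,e) via R1 from cover(f,h), link(h,e)
round 2: derive cover(f,g) via R1 from cover(f,f), link(f,g)
round 2: derive cover(g,d) via R1 from cover(g,b), link(b,d)
round 2: derive cover(g,e) via R1 from cover(g,g), link(g,e)
round 3: derive cover(a,h) via R1 from cover(a,d), link(d,h)
round 3: derive cover(d,g) via R1 from cover(d,f), link(f,g)
round 3: derive cover(e,h) via R1 from cover(e,d), link(d,h)
round 3: derive cover(g,h) via R1 from cover(g,d), link(d,h)
round 4: derive cover(d,e) via R1 from cover(d,g), link(g,e)
round 5: derive cover(d,d) via R1 from cover(d,e), link(e,d)
round 6: derive cover(d,h) via R1 from cover(d,d), link(d,h)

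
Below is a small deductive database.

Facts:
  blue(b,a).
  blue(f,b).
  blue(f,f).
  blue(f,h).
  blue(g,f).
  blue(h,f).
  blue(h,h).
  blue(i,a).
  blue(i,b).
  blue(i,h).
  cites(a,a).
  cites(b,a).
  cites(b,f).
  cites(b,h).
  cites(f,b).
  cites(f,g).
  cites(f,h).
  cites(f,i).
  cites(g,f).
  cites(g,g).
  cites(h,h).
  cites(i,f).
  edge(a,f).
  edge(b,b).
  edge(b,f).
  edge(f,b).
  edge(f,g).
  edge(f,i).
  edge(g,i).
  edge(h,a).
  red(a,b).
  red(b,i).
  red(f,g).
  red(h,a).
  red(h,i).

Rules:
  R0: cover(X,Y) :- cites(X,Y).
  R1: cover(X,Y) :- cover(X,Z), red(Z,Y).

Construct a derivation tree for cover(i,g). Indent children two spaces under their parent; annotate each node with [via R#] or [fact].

cover(i,g)  [via R1]
  cover(i,f)  [via R0]
    cites(i,f)  [fact]
  red(f,g)  [fact]

round 1: derive cover(a,a) via R0 from cites(a,a)
round 1: derive cover(b,a) via R0 from cites(b,a)
round 1: derive cover(b,f) via R0 from cites(b,f)
round 1: derive cover(b,h) via R0 from cites(b,h)
round 1: derive cover(f,b) via R0 from cites(f,b)
round 1: derive cover(f,g) via R0 from cites(f,g)
round 1: derive cover(f,h) via R0 from cites(f,h)
round 1: derive cover(f,i) via R0 from cites(f,i)
round 1: derive cover(g,f) via R0 from cites(g,f)
round 1: derive cover(g,g) via R0 from cites(g,g)
round 1: derive cover(h,h) via R0 from cites(h,h)
round 1: derive cover(i,f) via R0 from cites(i,f)
round 2: derive cover(a,b) via R1 from cover(a,a), red(a,b)
round 2: derive cover(b,b) via R1 from cover(b,a), red(a,b)
round 2: derive cover(b,g) via R1 from cover(b,f), red(f,g)
round 2: derive cover(b,i) via R1 from cover(b,h), red(h,i)
round 2: derive cover(f,a) via R1 from cover(f,h), red(h,a)
round 2: derive cover(h,a) via R1 from cover(h,h), red(h,a)
round 2: derive cover(h,i) via R1 from cover(h,h), red(h,i)
round 2: derive cover(i,g) via R1 from cover(i,f), red(f,g)
round 3: derive cover(a,i) via R1 from cover(a,b), red(b,i)
round 3: derive cover(h,b) via R1 from cover(h,a), red(a,b)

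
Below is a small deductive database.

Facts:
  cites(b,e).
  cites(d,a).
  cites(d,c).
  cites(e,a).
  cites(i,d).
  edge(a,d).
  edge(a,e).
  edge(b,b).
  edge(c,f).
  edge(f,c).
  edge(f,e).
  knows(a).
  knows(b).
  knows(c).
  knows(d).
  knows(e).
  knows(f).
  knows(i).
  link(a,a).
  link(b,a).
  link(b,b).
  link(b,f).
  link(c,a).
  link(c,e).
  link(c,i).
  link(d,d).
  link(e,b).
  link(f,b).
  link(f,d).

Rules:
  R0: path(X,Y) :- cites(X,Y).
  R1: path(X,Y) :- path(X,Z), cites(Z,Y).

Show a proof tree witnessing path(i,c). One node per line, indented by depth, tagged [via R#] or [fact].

path(i,c)  [via R1]
  path(i,d)  [via R0]
    cites(i,d)  [fact]
  cites(d,c)  [fact]

round 1: derive path(b,e) via R0 from cites(b,e)
round 1: derive path(d,a) via R0 from cites(d,a)
round 1: derive path(d,c) via R0 from cites(d,c)
round 1: derive path(e,a) via R0 from cites(e,a)
round 1: derive path(i,d) via R0 from cites(i,d)
round 2: derive path(b,a) via R1 from path(b,e), cites(e,a)
round 2: derive path(i,a) via R1 from path(i,d), cites(d,a)
round 2: derive path(i,c) via R1 from path(i,d), cites(d,c)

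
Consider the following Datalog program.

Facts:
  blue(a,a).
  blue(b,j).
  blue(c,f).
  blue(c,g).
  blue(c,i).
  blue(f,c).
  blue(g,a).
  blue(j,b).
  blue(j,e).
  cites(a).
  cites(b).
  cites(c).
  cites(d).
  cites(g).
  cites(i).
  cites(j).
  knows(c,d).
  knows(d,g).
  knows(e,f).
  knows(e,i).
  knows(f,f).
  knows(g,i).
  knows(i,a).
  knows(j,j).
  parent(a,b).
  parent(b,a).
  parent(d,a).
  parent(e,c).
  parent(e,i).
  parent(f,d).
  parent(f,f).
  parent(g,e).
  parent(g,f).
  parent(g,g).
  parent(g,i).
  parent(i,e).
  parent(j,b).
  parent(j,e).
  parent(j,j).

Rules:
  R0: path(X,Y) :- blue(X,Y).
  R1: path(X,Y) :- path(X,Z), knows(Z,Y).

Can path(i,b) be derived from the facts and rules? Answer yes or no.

no

round 1: derive path(a,a) via R0 from blue(a,a)
round 1: derive path(b,j) via R0 from blue(b,j)
round 1: derive path(c,f) via R0 from blue(c,f)
round 1: derive path(c,g) via R0 from blue(c,g)
round 1: derive path(c,i) via R0 from blue(c,i)
round 1: derive path(f,c) via R0 from blue(f,c)
round 1: derive path(g,a) via R0 from blue(g,a)
round 1: derive path(j,b) via R0 from blue(j,b)
round 1: derive path(j,e) via R0 from blue(j,e)
round 2: derive path(c,a) via R1 from path(c,i), knows(i,a)
round 2: derive path(f,d) via R1 from path(f,c), knows(c,d)
round 2: derive path(j,f) via R1 from path(j,e), knows(e,f)
round 2: derive path(j,i) via R1 from path(j,e), knows(e,i)
round 3: derive path(f,g) via R1 from path(f,d), knows(d,g)
round 3: derive path(j,a) via R1 from path(j,i), knows(i,a)
round 4: derive path(f,i) via R1 from path(f,g), knows(g,i)
round 5: derive path(f,a) via R1 from path(f,i), knows(i,a)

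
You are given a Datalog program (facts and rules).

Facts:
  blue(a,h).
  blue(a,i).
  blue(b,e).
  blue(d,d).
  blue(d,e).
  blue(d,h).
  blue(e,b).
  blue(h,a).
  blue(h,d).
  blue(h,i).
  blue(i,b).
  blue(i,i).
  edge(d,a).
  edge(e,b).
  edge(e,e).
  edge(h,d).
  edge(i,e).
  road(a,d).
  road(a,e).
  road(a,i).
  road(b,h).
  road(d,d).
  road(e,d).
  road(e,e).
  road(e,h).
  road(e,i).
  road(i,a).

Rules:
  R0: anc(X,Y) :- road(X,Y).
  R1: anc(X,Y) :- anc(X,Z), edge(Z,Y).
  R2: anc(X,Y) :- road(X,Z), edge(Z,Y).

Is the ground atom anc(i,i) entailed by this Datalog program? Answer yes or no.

no

round 1: derive anc(a,d) via R0 from road(a,d)
round 1: derive anc(a,e) via R0 from road(a,e)
round 1: derive anc(a,i) via R0 from road(a,i)
round 1: derive anc(b,h) via R0 from road(b,h)
round 1: derive anc(d,d) via R0 from road(d,d)
round 1: derive anc(e,d) via R0 from road(e,d)
round 1: derive anc(e,e) via R0 from road(e,e)
round 1: derive anc(e,h) via R0 from road(e,h)
round 1: derive anc(e,i) via R0 from road(e,i)
round 1: derive anc(i,a) via R0 from road(i,a)
round 1: derive anc(a,a) via R2 from road(a,d), edge(d,a)
round 1: derive anc(a,b) via R2 from road(a,e), edge(e,b)
round 1: derive anc(b,d) via R2 from road(b,h), edge(h,d)
round 1: derive anc(d,a) via R2 from road(d,d), edge(d,a)
round 1: derive anc(e,a) via R2 from road(e,d), edge(d,a)
round 1: derive anc(e,b) via R2 from road(e,e), edge(e,b)
round 2: derive anc(b,a) via R1 from anc(b,d), edge(d,a)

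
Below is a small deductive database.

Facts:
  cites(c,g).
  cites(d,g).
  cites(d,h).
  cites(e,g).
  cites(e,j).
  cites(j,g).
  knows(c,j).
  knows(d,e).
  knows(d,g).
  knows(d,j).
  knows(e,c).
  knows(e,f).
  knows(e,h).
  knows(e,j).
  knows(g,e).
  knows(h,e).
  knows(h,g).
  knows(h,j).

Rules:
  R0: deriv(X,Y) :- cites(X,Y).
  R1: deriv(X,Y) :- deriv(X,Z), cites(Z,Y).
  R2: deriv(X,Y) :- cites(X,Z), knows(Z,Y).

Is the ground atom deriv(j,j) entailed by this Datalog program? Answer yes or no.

yes

round 1: derive deriv(c,g) via R0 from cites(c,g)
round 1: derive deriv(d,g) via R0 from cites(d,g)
round 1: derive deriv(d,h) via R0 from cites(d,h)
round 1: derive deriv(e,g) via R0 from cites(e,g)
round 1: derive deriv(e,j) via R0 from cites(e,j)
round 1: derive deriv(j,g) via R0 from cites(j,g)
round 1: derive deriv(c,e) via R2 from cites(c,g), knows(g,e)
round 1: derive deriv(d,e) via R2 from cites(d,g), knows(g,e)
round 1: derive deriv(d,j) via R2 from cites(d,h), knows(h,j)
round 1: derive deriv(e,e) via R2 from cites(e,g), knows(g,e)
round 1: derive deriv(j,e) via R2 from cites(j,g), knows(g,e)
round 2: derive deriv(c,j) via R1 from deriv(c,e), cites(e,j)
round 2: derive deriv(j,j) via R1 from deriv(j,e), cites(e,j)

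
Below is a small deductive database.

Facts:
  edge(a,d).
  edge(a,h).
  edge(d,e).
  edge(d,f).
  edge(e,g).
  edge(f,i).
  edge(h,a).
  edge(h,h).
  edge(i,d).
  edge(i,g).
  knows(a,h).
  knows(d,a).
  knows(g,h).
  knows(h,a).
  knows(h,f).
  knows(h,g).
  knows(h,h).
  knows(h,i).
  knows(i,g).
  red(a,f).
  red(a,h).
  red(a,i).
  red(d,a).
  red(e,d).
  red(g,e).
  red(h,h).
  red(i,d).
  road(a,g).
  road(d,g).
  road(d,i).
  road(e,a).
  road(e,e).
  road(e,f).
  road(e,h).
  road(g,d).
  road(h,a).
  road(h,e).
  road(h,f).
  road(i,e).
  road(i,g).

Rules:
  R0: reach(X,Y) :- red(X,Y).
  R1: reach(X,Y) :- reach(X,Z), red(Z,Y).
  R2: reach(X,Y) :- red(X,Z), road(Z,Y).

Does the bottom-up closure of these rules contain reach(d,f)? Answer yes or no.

round 1: derive reach(a,f) via R0 from red(a,f)
round 1: derive reach(a,h) via R0 from red(a,h)
round 1: derive reach(a,i) via R0 from red(a,i)
round 1: derive reach(d,a) via R0 from red(d,a)
round 1: derive reach(e,d) via R0 from red(e,d)
round 1: derive reach(g,e) via R0 from red(g,e)
round 1: derive reach(h,h) via R0 from red(h,h)
round 1: derive reach(i,d) via R0 from red(i,d)
round 1: derive reach(a,a) via R2 from red(a,h), road(h,a)
round 1: derive reach(a,e) via R2 from red(a,h), road(h,e)
round 1: derive reach(a,g) via R2 from red(a,i), road(i,g)
round 1: derive reach(d,g) via R2 from red(d,a), road(a,g)
round 1: derive reach(e,g) via R2 from red(e,d), road(d,g)
round 1: derive reach(e,i) via R2 from red(e,d), road(d,i)
round 1: derive reach(g,a) via R2 from red(g,e), road(e,a)
round 1: derive reach(g,f) via R2 from red(g,e), road(e,f)
round 1: derive reach(g,h) via R2 from red(g,e), road(e,h)
round 1: derive reach(h,a) via R2 from red(h,h), road(h,a)
round 1: derive reach(h,e) via R2 from red(h,h), road(h,e)
round 1: derive reach(h,f) via R2 from red(h,h), road(h,f)
round 1: derive reach(i,g) via R2 from red(i,d), road(d,g)
round 1: derive reach(i,i) via R2 from red(i,d), road(d,i)
round 2: derive reach(a,d) via R1 from reach(a,e), red(e,d)
round 2: derive reach(d,e) via R1 from reach(d,g), red(g,e)
round 2: derive reach(d,f) via R1 from reach(d,a), red(a,f)
round 2: derive reach(d,h) via R1 from reach(d,a), red(a,h)
round 2: derive reach(d,i) via R1 from reach(d,a), red(a,i)
round 2: derive reach(e,a) via R1 from reach(e,d), red(d,a)
round 2: derive reach(e,e) via R1 from reach(e,g), red(g,e)
round 2: derive reach(g,d) via R1 from reach(g,e), red(e,d)
round 2: derive reach(g,i) via R1 from reach(g,a), red(a,i)
round 2: derive reach(h,d) via R1 from reach(h,e), red(e,d)
round 2: derive reach(h,i) via R1 from reach(h,a), red(a,i)
round 2: derive reach(i,a) via R1 from reach(i,d), red(d,a)
round 2: derive reach(i,e) via R1 from reach(i,g), red(g,e)
round 3: derive reach(d,d) via R1 from reach(d,e), red(e,d)
round 3: derive reach(e,f) via R1 from reach(e,a), red(a,f)
round 3: derive reach(e,h) via R1 from reach(e,a), red(a,h)
round 3: derive reach(i,f) via R1 from reach(i,a), red(a,f)
round 3: derive reach(i,h) via R1 from reach(i,a), red(a,h)

yes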